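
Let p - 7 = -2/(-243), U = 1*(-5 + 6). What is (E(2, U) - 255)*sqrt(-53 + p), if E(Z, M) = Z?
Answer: -506*I*sqrt(8382)/27 ≈ -1715.8*I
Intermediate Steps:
U = 1 (U = 1*1 = 1)
p = 1703/243 (p = 7 - 2/(-243) = 7 - 2*(-1/243) = 7 + 2/243 = 1703/243 ≈ 7.0082)
(E(2, U) - 255)*sqrt(-53 + p) = (2 - 255)*sqrt(-53 + 1703/243) = -506*I*sqrt(8382)/27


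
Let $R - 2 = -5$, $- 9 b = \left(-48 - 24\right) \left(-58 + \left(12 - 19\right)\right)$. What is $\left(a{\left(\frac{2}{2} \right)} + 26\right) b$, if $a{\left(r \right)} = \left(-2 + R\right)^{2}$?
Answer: $-26520$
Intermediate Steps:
$b = -520$ ($b = - \frac{\left(-48 - 24\right) \left(-58 + \left(12 - 19\right)\right)}{9} = - \frac{\left(-72\right) \left(-58 + \left(12 - 19\right)\right)}{9} = - \frac{\left(-72\right) \left(-58 - 7\right)}{9} = - \frac{\left(-72\right) \left(-65\right)}{9} = \left(- \frac{1}{9}\right) 4680 = -520$)
$R = -3$ ($R = 2 - 5 = -3$)
$a{\left(r \right)} = 25$ ($a{\left(r \right)} = \left(-2 - 3\right)^{2} = \left(-5\right)^{2} = 25$)
$\left(a{\left(\frac{2}{2} \right)} + 26\right) b = \left(25 + 26\right) \left(-520\right) = 51 \left(-520\right) = -26520$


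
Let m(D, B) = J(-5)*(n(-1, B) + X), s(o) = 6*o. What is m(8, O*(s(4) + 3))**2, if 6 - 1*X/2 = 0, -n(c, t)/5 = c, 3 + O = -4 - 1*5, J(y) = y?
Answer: 7225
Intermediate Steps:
O = -12 (O = -3 + (-4 - 1*5) = -3 + (-4 - 5) = -3 - 9 = -12)
n(c, t) = -5*c
X = 12 (X = 12 - 2*0 = 12 + 0 = 12)
m(D, B) = -85 (m(D, B) = -5*(-5*(-1) + 12) = -5*(5 + 12) = -5*17 = -85)
m(8, O*(s(4) + 3))**2 = (-85)**2 = 7225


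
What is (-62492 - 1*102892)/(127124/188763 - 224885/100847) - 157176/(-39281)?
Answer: 1022084648710045776/9618940792147 ≈ 1.0626e+5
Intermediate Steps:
(-62492 - 1*102892)/(127124/188763 - 224885/100847) - 157176/(-39281) = (-62492 - 102892)/(127124*(1/188763) - 224885*1/100847) - 157176*(-1/39281) = -165384/(127124/188763 - 224885/100847) + 157176/39281 = -165384/(-29629893227/19036182261) + 157176/39281 = -165384*(-19036182261/29629893227) + 157176/39281 = 3148279967053224/29629893227 + 157176/39281 = 1022084648710045776/9618940792147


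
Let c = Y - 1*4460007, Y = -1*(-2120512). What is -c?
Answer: 2339495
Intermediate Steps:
Y = 2120512
c = -2339495 (c = 2120512 - 1*4460007 = 2120512 - 4460007 = -2339495)
-c = -1*(-2339495) = 2339495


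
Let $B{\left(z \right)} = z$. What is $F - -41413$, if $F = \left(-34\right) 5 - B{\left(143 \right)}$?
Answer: $41100$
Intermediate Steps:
$F = -313$ ($F = \left(-34\right) 5 - 143 = -170 - 143 = -313$)
$F - -41413 = -313 - -41413 = -313 + 41413 = 41100$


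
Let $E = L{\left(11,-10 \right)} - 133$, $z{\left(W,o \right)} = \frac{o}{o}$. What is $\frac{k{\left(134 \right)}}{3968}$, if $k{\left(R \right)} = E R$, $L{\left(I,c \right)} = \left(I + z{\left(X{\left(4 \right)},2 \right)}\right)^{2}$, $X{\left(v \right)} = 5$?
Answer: $\frac{737}{1984} \approx 0.37147$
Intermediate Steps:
$z{\left(W,o \right)} = 1$
$L{\left(I,c \right)} = \left(1 + I\right)^{2}$ ($L{\left(I,c \right)} = \left(I + 1\right)^{2} = \left(1 + I\right)^{2}$)
$E = 11$ ($E = \left(1 + 11\right)^{2} - 133 = 12^{2} - 133 = 144 - 133 = 11$)
$k{\left(R \right)} = 11 R$
$\frac{k{\left(134 \right)}}{3968} = \frac{11 \cdot 134}{3968} = 1474 \cdot \frac{1}{3968} = \frac{737}{1984}$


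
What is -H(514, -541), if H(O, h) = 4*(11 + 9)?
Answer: -80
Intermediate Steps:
H(O, h) = 80 (H(O, h) = 4*20 = 80)
-H(514, -541) = -1*80 = -80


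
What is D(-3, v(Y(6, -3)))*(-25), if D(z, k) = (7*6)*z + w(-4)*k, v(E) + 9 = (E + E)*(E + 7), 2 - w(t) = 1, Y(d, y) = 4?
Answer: 1175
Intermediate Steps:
w(t) = 1 (w(t) = 2 - 1*1 = 2 - 1 = 1)
v(E) = -9 + 2*E*(7 + E) (v(E) = -9 + (E + E)*(E + 7) = -9 + (2*E)*(7 + E) = -9 + 2*E*(7 + E))
D(z, k) = k + 42*z (D(z, k) = (7*6)*z + 1*k = 42*z + k = k + 42*z)
D(-3, v(Y(6, -3)))*(-25) = ((-9 + 2*4**2 + 14*4) + 42*(-3))*(-25) = ((-9 + 2*16 + 56) - 126)*(-25) = ((-9 + 32 + 56) - 126)*(-25) = (79 - 126)*(-25) = -47*(-25) = 1175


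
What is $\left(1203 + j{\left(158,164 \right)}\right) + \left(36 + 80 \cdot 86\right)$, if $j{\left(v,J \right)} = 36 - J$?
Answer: $7991$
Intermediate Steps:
$\left(1203 + j{\left(158,164 \right)}\right) + \left(36 + 80 \cdot 86\right) = \left(1203 + \left(36 - 164\right)\right) + \left(36 + 80 \cdot 86\right) = \left(1203 + \left(36 - 164\right)\right) + \left(36 + 6880\right) = \left(1203 - 128\right) + 6916 = 1075 + 6916 = 7991$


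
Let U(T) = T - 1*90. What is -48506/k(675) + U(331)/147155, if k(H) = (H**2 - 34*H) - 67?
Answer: -3516820951/31830215120 ≈ -0.11049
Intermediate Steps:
U(T) = -90 + T (U(T) = T - 90 = -90 + T)
k(H) = -67 + H**2 - 34*H
-48506/k(675) + U(331)/147155 = -48506/(-67 + 675**2 - 34*675) + (-90 + 331)/147155 = -48506/(-67 + 455625 - 22950) + 241*(1/147155) = -48506/432608 + 241/147155 = -48506*1/432608 + 241/147155 = -24253/216304 + 241/147155 = -3516820951/31830215120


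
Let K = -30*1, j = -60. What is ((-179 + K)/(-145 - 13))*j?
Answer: -6270/79 ≈ -79.367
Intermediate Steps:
K = -30
((-179 + K)/(-145 - 13))*j = ((-179 - 30)/(-145 - 13))*(-60) = -209/(-158)*(-60) = -209*(-1/158)*(-60) = (209/158)*(-60) = -6270/79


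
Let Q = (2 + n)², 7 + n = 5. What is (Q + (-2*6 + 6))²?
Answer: 36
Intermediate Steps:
n = -2 (n = -7 + 5 = -2)
Q = 0 (Q = (2 - 2)² = 0² = 0)
(Q + (-2*6 + 6))² = (0 + (-2*6 + 6))² = (0 + (-12 + 6))² = (0 - 6)² = (-6)² = 36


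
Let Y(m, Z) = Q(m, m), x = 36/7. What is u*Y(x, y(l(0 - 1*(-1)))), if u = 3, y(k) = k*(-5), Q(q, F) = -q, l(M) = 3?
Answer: -108/7 ≈ -15.429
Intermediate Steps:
y(k) = -5*k
x = 36/7 (x = 36*(⅐) = 36/7 ≈ 5.1429)
Y(m, Z) = -m
u*Y(x, y(l(0 - 1*(-1)))) = 3*(-1*36/7) = 3*(-36/7) = -108/7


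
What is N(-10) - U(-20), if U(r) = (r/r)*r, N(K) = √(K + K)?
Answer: 20 + 2*I*√5 ≈ 20.0 + 4.4721*I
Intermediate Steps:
N(K) = √2*√K (N(K) = √(2*K) = √2*√K)
U(r) = r (U(r) = 1*r = r)
N(-10) - U(-20) = √2*√(-10) - 1*(-20) = √2*(I*√10) + 20 = 2*I*√5 + 20 = 20 + 2*I*√5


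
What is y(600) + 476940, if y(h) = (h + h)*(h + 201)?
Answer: 1438140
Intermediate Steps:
y(h) = 2*h*(201 + h) (y(h) = (2*h)*(201 + h) = 2*h*(201 + h))
y(600) + 476940 = 2*600*(201 + 600) + 476940 = 2*600*801 + 476940 = 961200 + 476940 = 1438140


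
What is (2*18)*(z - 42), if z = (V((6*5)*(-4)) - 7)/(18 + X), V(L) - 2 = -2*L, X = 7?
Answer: -5868/5 ≈ -1173.6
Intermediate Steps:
V(L) = 2 - 2*L
z = 47/5 (z = ((2 - 2*6*5*(-4)) - 7)/(18 + 7) = ((2 - 60*(-4)) - 7)/25 = ((2 - 2*(-120)) - 7)*(1/25) = ((2 + 240) - 7)*(1/25) = (242 - 7)*(1/25) = 235*(1/25) = 47/5 ≈ 9.4000)
(2*18)*(z - 42) = (2*18)*(47/5 - 42) = 36*(-163/5) = -5868/5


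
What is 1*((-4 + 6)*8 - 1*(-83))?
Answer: 99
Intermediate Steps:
1*((-4 + 6)*8 - 1*(-83)) = 1*(2*8 + 83) = 1*(16 + 83) = 1*99 = 99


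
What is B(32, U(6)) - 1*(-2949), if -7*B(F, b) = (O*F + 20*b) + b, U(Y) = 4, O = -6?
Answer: 20751/7 ≈ 2964.4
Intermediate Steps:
B(F, b) = -3*b + 6*F/7 (B(F, b) = -((-6*F + 20*b) + b)/7 = -(-6*F + 21*b)/7 = -3*b + 6*F/7)
B(32, U(6)) - 1*(-2949) = (-3*4 + (6/7)*32) - 1*(-2949) = (-12 + 192/7) + 2949 = 108/7 + 2949 = 20751/7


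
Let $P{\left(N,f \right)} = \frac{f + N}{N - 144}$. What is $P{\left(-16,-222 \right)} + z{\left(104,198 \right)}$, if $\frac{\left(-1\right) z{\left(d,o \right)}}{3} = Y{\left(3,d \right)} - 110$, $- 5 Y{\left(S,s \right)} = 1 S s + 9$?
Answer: $\frac{41927}{80} \approx 524.09$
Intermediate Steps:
$Y{\left(S,s \right)} = - \frac{9}{5} - \frac{S s}{5}$ ($Y{\left(S,s \right)} = - \frac{1 S s + 9}{5} = - \frac{S s + 9}{5} = - \frac{9 + S s}{5} = - \frac{9}{5} - \frac{S s}{5}$)
$z{\left(d,o \right)} = \frac{1677}{5} + \frac{9 d}{5}$ ($z{\left(d,o \right)} = - 3 \left(\left(- \frac{9}{5} - \frac{3 d}{5}\right) - 110\right) = - 3 \left(- \frac{559}{5} - \frac{3 d}{5}\right) = \frac{1677}{5} + \frac{9 d}{5}$)
$P{\left(N,f \right)} = \frac{N + f}{-144 + N}$
$P{\left(-16,-222 \right)} + z{\left(104,198 \right)} = \frac{-16 - 222}{-144 - 16} + \left(\frac{1677}{5} + \frac{9}{5} \cdot 104\right) = \frac{1}{-160} \left(-238\right) + \left(\frac{1677}{5} + \frac{936}{5}\right) = \left(- \frac{1}{160}\right) \left(-238\right) + \frac{2613}{5} = \frac{119}{80} + \frac{2613}{5} = \frac{41927}{80}$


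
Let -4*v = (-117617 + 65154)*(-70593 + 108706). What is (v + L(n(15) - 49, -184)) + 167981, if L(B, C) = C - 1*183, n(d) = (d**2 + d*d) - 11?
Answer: 2000192775/4 ≈ 5.0005e+8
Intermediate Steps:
n(d) = -11 + 2*d**2 (n(d) = (d**2 + d**2) - 11 = 2*d**2 - 11 = -11 + 2*d**2)
v = 1999522319/4 (v = -(-117617 + 65154)*(-70593 + 108706)/4 = -(-52463)*38113/4 = -1/4*(-1999522319) = 1999522319/4 ≈ 4.9988e+8)
L(B, C) = -183 + C (L(B, C) = C - 183 = -183 + C)
(v + L(n(15) - 49, -184)) + 167981 = (1999522319/4 + (-183 - 184)) + 167981 = (1999522319/4 - 367) + 167981 = 1999520851/4 + 167981 = 2000192775/4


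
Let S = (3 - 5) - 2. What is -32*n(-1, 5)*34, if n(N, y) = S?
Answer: 4352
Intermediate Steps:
S = -4 (S = -2 - 2 = -4)
n(N, y) = -4
-32*n(-1, 5)*34 = -32*(-4)*34 = 128*34 = 4352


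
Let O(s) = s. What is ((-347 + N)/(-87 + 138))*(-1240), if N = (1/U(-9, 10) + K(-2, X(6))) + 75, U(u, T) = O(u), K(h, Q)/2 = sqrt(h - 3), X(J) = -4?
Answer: 3036760/459 - 2480*I*sqrt(5)/51 ≈ 6616.0 - 108.73*I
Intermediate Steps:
K(h, Q) = 2*sqrt(-3 + h) (K(h, Q) = 2*sqrt(h - 3) = 2*sqrt(-3 + h))
U(u, T) = u
N = 674/9 + 2*I*sqrt(5) (N = (1/(-9) + 2*sqrt(-3 - 2)) + 75 = (-1/9 + 2*sqrt(-5)) + 75 = (-1/9 + 2*(I*sqrt(5))) + 75 = (-1/9 + 2*I*sqrt(5)) + 75 = 674/9 + 2*I*sqrt(5) ≈ 74.889 + 4.4721*I)
((-347 + N)/(-87 + 138))*(-1240) = ((-347 + (674/9 + 2*I*sqrt(5)))/(-87 + 138))*(-1240) = ((-2449/9 + 2*I*sqrt(5))/51)*(-1240) = ((-2449/9 + 2*I*sqrt(5))*(1/51))*(-1240) = (-2449/459 + 2*I*sqrt(5)/51)*(-1240) = 3036760/459 - 2480*I*sqrt(5)/51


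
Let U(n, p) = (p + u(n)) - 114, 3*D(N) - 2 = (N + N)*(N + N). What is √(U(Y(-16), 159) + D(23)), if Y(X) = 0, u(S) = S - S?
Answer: √751 ≈ 27.404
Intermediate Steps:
u(S) = 0
D(N) = ⅔ + 4*N²/3 (D(N) = ⅔ + ((N + N)*(N + N))/3 = ⅔ + ((2*N)*(2*N))/3 = ⅔ + (4*N²)/3 = ⅔ + 4*N²/3)
U(n, p) = -114 + p (U(n, p) = (p + 0) - 114 = p - 114 = -114 + p)
√(U(Y(-16), 159) + D(23)) = √((-114 + 159) + (⅔ + (4/3)*23²)) = √(45 + (⅔ + (4/3)*529)) = √(45 + (⅔ + 2116/3)) = √(45 + 706) = √751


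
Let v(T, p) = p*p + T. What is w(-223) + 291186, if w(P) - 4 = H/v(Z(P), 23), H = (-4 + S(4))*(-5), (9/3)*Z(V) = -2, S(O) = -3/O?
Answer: 369228977/1268 ≈ 2.9119e+5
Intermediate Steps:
Z(V) = -⅔ (Z(V) = (⅓)*(-2) = -⅔)
v(T, p) = T + p² (v(T, p) = p² + T = T + p²)
H = 95/4 (H = (-4 - 3/4)*(-5) = (-4 - 3*¼)*(-5) = (-4 - ¾)*(-5) = -19/4*(-5) = 95/4 ≈ 23.750)
w(P) = 5129/1268 (w(P) = 4 + 95/(4*(-⅔ + 23²)) = 4 + 95/(4*(-⅔ + 529)) = 4 + 95/(4*(1585/3)) = 4 + (95/4)*(3/1585) = 4 + 57/1268 = 5129/1268)
w(-223) + 291186 = 5129/1268 + 291186 = 369228977/1268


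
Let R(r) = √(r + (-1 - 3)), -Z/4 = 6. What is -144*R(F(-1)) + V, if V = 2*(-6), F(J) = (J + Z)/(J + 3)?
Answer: -12 - 72*I*√66 ≈ -12.0 - 584.93*I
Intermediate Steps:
Z = -24 (Z = -4*6 = -24)
F(J) = (-24 + J)/(3 + J) (F(J) = (J - 24)/(J + 3) = (-24 + J)/(3 + J))
V = -12
R(r) = √(-4 + r) (R(r) = √(r - 4) = √(-4 + r))
-144*R(F(-1)) + V = -144*√(-4 + (-24 - 1)/(3 - 1)) - 12 = -144*√(-4 - 25/2) - 12 = -72*I*√66 - 12 = -12 - 72*I*√66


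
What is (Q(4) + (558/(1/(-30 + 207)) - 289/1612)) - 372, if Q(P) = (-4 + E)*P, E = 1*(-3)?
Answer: 158565703/1612 ≈ 98366.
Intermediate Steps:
E = -3
Q(P) = -7*P (Q(P) = (-4 - 3)*P = -7*P)
(Q(4) + (558/(1/(-30 + 207)) - 289/1612)) - 372 = (-7*4 + (558/(1/(-30 + 207)) - 289/1612)) - 372 = (-28 + (558/(1/177) - 289*1/1612)) - 372 = (-28 + (558/(1/177) - 289/1612)) - 372 = (-28 + (558*177 - 289/1612)) - 372 = (-28 + (98766 - 289/1612)) - 372 = (-28 + 159210503/1612) - 372 = 159165367/1612 - 372 = 158565703/1612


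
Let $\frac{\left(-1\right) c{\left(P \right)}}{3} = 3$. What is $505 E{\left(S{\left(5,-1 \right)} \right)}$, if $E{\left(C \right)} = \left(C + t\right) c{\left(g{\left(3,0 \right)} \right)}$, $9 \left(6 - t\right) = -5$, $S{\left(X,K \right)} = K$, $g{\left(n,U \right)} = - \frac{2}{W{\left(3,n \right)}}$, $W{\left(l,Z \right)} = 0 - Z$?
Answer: $-25250$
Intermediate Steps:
$W{\left(l,Z \right)} = - Z$
$g{\left(n,U \right)} = \frac{2}{n}$ ($g{\left(n,U \right)} = - \frac{2}{\left(-1\right) n} = - 2 \left(- \frac{1}{n}\right) = \frac{2}{n}$)
$t = \frac{59}{9}$ ($t = 6 - - \frac{5}{9} = 6 + \frac{5}{9} = \frac{59}{9} \approx 6.5556$)
$c{\left(P \right)} = -9$ ($c{\left(P \right)} = \left(-3\right) 3 = -9$)
$E{\left(C \right)} = -59 - 9 C$ ($E{\left(C \right)} = \left(C + \frac{59}{9}\right) \left(-9\right) = \left(\frac{59}{9} + C\right) \left(-9\right) = -59 - 9 C$)
$505 E{\left(S{\left(5,-1 \right)} \right)} = 505 \left(-59 - -9\right) = 505 \left(-59 + 9\right) = 505 \left(-50\right) = -25250$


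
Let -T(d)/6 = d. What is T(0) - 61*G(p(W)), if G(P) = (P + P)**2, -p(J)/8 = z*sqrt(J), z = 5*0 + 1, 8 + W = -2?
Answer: 156160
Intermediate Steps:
W = -10 (W = -8 - 2 = -10)
T(d) = -6*d
z = 1 (z = 0 + 1 = 1)
p(J) = -8*sqrt(J)
G(P) = 4*P**2 (G(P) = (2*P)**2 = 4*P**2)
T(0) - 61*G(p(W)) = -6*0 - 244*(-8*I*sqrt(10))**2 = 0 - 244*(-8*I*sqrt(10))**2 = 0 - 244*(-640) = 0 - 61*(-2560) = 0 + 156160 = 156160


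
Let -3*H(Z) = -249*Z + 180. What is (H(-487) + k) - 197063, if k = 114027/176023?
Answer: -41813093485/176023 ≈ -2.3754e+5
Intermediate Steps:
H(Z) = -60 + 83*Z (H(Z) = -(-249*Z + 180)/3 = -(180 - 249*Z)/3 = -60 + 83*Z)
k = 114027/176023 (k = 114027*(1/176023) = 114027/176023 ≈ 0.64780)
(H(-487) + k) - 197063 = ((-60 + 83*(-487)) + 114027/176023) - 197063 = ((-60 - 40421) + 114027/176023) - 197063 = (-40481 + 114027/176023) - 197063 = -7125473036/176023 - 197063 = -41813093485/176023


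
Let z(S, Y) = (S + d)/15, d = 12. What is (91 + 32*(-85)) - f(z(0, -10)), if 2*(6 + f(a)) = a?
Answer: -13117/5 ≈ -2623.4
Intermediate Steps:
z(S, Y) = ⅘ + S/15 (z(S, Y) = (S + 12)/15 = (12 + S)*(1/15) = ⅘ + S/15)
f(a) = -6 + a/2
(91 + 32*(-85)) - f(z(0, -10)) = (91 + 32*(-85)) - (-6 + (⅘ + (1/15)*0)/2) = (91 - 2720) - (-6 + (⅘ + 0)/2) = -2629 - (-6 + (½)*(⅘)) = -2629 - (-6 + ⅖) = -2629 - 1*(-28/5) = -2629 + 28/5 = -13117/5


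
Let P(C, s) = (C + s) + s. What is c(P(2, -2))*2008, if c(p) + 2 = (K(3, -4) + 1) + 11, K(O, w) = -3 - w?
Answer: 22088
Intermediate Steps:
P(C, s) = C + 2*s
c(p) = 11 (c(p) = -2 + (((-3 - 1*(-4)) + 1) + 11) = -2 + (((-3 + 4) + 1) + 11) = -2 + ((1 + 1) + 11) = -2 + (2 + 11) = -2 + 13 = 11)
c(P(2, -2))*2008 = 11*2008 = 22088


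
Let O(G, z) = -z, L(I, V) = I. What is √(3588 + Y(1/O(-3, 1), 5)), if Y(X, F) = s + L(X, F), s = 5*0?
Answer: √3587 ≈ 59.892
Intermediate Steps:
s = 0
Y(X, F) = X (Y(X, F) = 0 + X = X)
√(3588 + Y(1/O(-3, 1), 5)) = √(3588 + 1/(-1*1)) = √(3588 + 1/(-1)) = √(3588 - 1) = √3587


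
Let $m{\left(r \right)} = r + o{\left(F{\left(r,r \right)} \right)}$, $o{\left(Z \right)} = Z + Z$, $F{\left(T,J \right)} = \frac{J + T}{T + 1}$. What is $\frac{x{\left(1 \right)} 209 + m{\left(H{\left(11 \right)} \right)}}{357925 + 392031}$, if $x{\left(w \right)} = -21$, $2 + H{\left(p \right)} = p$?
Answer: $- \frac{10941}{1874890} \approx -0.0058355$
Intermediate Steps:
$H{\left(p \right)} = -2 + p$
$F{\left(T,J \right)} = \frac{J + T}{1 + T}$
$o{\left(Z \right)} = 2 Z$
$m{\left(r \right)} = r + \frac{4 r}{1 + r}$ ($m{\left(r \right)} = r + 2 \frac{r + r}{1 + r} = r + 2 \frac{2 r}{1 + r} = r + \frac{4 r}{1 + r}$)
$\frac{x{\left(1 \right)} 209 + m{\left(H{\left(11 \right)} \right)}}{357925 + 392031} = \frac{\left(-21\right) 209 + \frac{\left(-2 + 11\right) \left(5 + \left(-2 + 11\right)\right)}{1 + \left(-2 + 11\right)}}{357925 + 392031} = \frac{-4389 + \frac{9 \left(5 + 9\right)}{1 + 9}}{749956} = \left(-4389 + 9 \cdot \frac{1}{10} \cdot 14\right) \frac{1}{749956} = \left(-4389 + \frac{63}{5}\right) \frac{1}{749956} = \left(- \frac{21882}{5}\right) \frac{1}{749956} = - \frac{10941}{1874890}$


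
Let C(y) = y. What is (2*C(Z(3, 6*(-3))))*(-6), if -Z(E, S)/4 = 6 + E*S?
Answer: -2304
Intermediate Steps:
Z(E, S) = -24 - 4*E*S (Z(E, S) = -4*(6 + E*S) = -24 - 4*E*S)
(2*C(Z(3, 6*(-3))))*(-6) = (2*(-24 - 4*3*6*(-3)))*(-6) = (2*(-24 - 4*3*(-18)))*(-6) = (2*(-24 + 216))*(-6) = (2*192)*(-6) = 384*(-6) = -2304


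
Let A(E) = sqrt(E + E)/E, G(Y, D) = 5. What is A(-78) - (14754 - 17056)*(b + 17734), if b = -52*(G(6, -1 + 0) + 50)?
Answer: 34239948 - I*sqrt(39)/39 ≈ 3.424e+7 - 0.16013*I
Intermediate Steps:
b = -2860 (b = -52*(5 + 50) = -52*55 = -2860)
A(E) = sqrt(2)/sqrt(E) (A(E) = sqrt(2*E)/E = (sqrt(2)*sqrt(E))/E = sqrt(2)/sqrt(E))
A(-78) - (14754 - 17056)*(b + 17734) = sqrt(2)/sqrt(-78) - (14754 - 17056)*(-2860 + 17734) = sqrt(2)*(-I*sqrt(78)/78) - (-2302)*14874 = -I*sqrt(39)/39 - 1*(-34239948) = -I*sqrt(39)/39 + 34239948 = 34239948 - I*sqrt(39)/39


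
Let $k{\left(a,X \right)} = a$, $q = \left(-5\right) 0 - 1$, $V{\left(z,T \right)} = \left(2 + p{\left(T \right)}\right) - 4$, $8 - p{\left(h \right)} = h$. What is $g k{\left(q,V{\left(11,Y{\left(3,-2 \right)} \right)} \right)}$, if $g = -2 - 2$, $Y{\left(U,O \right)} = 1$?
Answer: $4$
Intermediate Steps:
$p{\left(h \right)} = 8 - h$
$g = -4$ ($g = -2 - 2 = -4$)
$V{\left(z,T \right)} = 6 - T$ ($V{\left(z,T \right)} = \left(2 - \left(-8 + T\right)\right) - 4 = \left(10 - T\right) - 4 = 6 - T$)
$q = -1$ ($q = 0 - 1 = -1$)
$g k{\left(q,V{\left(11,Y{\left(3,-2 \right)} \right)} \right)} = \left(-4\right) \left(-1\right) = 4$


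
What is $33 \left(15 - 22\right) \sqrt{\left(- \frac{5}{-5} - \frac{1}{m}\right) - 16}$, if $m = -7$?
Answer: $- 66 i \sqrt{182} \approx - 890.39 i$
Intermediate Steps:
$33 \left(15 - 22\right) \sqrt{\left(- \frac{5}{-5} - \frac{1}{m}\right) - 16} = 33 \left(15 - 22\right) \sqrt{\left(- \frac{5}{-5} - \frac{1}{-7}\right) - 16} = 33 \left(-7\right) \sqrt{\left(\left(-5\right) \left(- \frac{1}{5}\right) - - \frac{1}{7}\right) - 16} = - 231 \sqrt{\left(1 + \frac{1}{7}\right) - 16} = - 231 \sqrt{\frac{8}{7} - 16} = - 231 \sqrt{- \frac{104}{7}} = - 231 \frac{2 i \sqrt{182}}{7} = - 66 i \sqrt{182}$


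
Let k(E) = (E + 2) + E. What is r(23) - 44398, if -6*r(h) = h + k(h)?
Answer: -266459/6 ≈ -44410.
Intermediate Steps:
k(E) = 2 + 2*E (k(E) = (2 + E) + E = 2 + 2*E)
r(h) = -⅓ - h/2 (r(h) = -(h + (2 + 2*h))/6 = -(2 + 3*h)/6 = -⅓ - h/2)
r(23) - 44398 = (-⅓ - ½*23) - 44398 = (-⅓ - 23/2) - 44398 = -71/6 - 44398 = -266459/6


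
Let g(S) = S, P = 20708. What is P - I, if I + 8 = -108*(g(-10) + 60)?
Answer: 26116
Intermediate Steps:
I = -5408 (I = -8 - 108*(-10 + 60) = -8 - 108*50 = -8 - 5400 = -5408)
P - I = 20708 - 1*(-5408) = 20708 + 5408 = 26116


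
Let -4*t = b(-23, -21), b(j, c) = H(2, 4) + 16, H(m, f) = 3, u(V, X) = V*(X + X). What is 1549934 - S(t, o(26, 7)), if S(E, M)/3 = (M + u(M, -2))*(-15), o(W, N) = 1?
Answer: 1549799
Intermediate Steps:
u(V, X) = 2*V*X (u(V, X) = V*(2*X) = 2*V*X)
b(j, c) = 19 (b(j, c) = 3 + 16 = 19)
t = -19/4 (t = -¼*19 = -19/4 ≈ -4.7500)
S(E, M) = 135*M (S(E, M) = 3*((M + 2*M*(-2))*(-15)) = 3*((M - 4*M)*(-15)) = 3*(-3*M*(-15)) = 3*(45*M) = 135*M)
1549934 - S(t, o(26, 7)) = 1549934 - 135 = 1549799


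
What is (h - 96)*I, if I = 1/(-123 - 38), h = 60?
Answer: 36/161 ≈ 0.22360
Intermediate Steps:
I = -1/161 (I = 1/(-161) = -1/161 ≈ -0.0062112)
(h - 96)*I = (60 - 96)*(-1/161) = -36*(-1/161) = 36/161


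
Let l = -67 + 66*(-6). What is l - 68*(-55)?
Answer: 3277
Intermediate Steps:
l = -463 (l = -67 - 396 = -463)
l - 68*(-55) = -463 - 68*(-55) = -463 + 3740 = 3277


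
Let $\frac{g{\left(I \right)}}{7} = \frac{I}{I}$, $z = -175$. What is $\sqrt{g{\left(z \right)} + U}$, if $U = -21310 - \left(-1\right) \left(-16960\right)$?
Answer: $i \sqrt{38263} \approx 195.61 i$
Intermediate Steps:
$g{\left(I \right)} = 7$ ($g{\left(I \right)} = 7 \frac{I}{I} = 7 \cdot 1 = 7$)
$U = -38270$ ($U = -21310 - 16960 = -38270$)
$\sqrt{g{\left(z \right)} + U} = \sqrt{7 - 38270} = \sqrt{-38263} = i \sqrt{38263}$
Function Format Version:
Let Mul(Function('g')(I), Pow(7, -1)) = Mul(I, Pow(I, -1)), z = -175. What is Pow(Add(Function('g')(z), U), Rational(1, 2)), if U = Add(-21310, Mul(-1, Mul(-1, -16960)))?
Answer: Mul(I, Pow(38263, Rational(1, 2))) ≈ Mul(195.61, I)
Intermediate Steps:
Function('g')(I) = 7 (Function('g')(I) = Mul(7, Mul(I, Pow(I, -1))) = Mul(7, 1) = 7)
U = -38270 (U = Add(-21310, Mul(-1, 16960)) = Add(-21310, -16960) = -38270)
Pow(Add(Function('g')(z), U), Rational(1, 2)) = Pow(Add(7, -38270), Rational(1, 2)) = Pow(-38263, Rational(1, 2)) = Mul(I, Pow(38263, Rational(1, 2)))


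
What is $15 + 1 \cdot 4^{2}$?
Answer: $31$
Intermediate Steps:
$15 + 1 \cdot 4^{2} = 15 + 1 \cdot 16 = 15 + 16 = 31$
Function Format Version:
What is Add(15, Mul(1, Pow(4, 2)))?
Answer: 31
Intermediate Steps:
Add(15, Mul(1, Pow(4, 2))) = Add(15, Mul(1, 16)) = Add(15, 16) = 31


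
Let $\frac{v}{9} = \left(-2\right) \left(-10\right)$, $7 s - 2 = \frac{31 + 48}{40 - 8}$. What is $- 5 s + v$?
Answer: $\frac{39605}{224} \approx 176.81$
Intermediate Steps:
$s = \frac{143}{224}$ ($s = \frac{2}{7} + \frac{\left(31 + 48\right) \frac{1}{40 - 8}}{7} = \frac{2}{7} + \frac{79 \cdot \frac{1}{32}}{7} = \frac{2}{7} + \frac{1}{7} \cdot \frac{79}{32} = \frac{2}{7} + \frac{79}{224} = \frac{143}{224} \approx 0.63839$)
$v = 180$ ($v = 9 \left(\left(-2\right) \left(-10\right)\right) = 9 \cdot 20 = 180$)
$- 5 s + v = \left(-5\right) \frac{143}{224} + 180 = - \frac{715}{224} + 180 = \frac{39605}{224}$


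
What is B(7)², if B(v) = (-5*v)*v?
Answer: 60025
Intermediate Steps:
B(v) = -5*v²
B(7)² = (-5*7²)² = (-5*49)² = (-245)² = 60025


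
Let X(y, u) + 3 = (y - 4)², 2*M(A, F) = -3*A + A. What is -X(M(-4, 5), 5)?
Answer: 3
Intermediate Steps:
M(A, F) = -A (M(A, F) = (-3*A + A)/2 = (-2*A)/2 = -A)
X(y, u) = -3 + (-4 + y)² (X(y, u) = -3 + (y - 4)² = -3 + (-4 + y)²)
-X(M(-4, 5), 5) = -(-3 + (-4 - 1*(-4))²) = -(-3 + (-4 + 4)²) = -(-3 + 0²) = -(-3 + 0) = -1*(-3) = 3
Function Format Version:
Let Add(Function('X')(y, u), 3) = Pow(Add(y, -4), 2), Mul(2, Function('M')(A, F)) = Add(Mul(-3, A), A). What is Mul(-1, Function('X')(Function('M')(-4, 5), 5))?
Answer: 3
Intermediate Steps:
Function('M')(A, F) = Mul(-1, A) (Function('M')(A, F) = Mul(Rational(1, 2), Add(Mul(-3, A), A)) = Mul(Rational(1, 2), Mul(-2, A)) = Mul(-1, A))
Function('X')(y, u) = Add(-3, Pow(Add(-4, y), 2)) (Function('X')(y, u) = Add(-3, Pow(Add(y, -4), 2)) = Add(-3, Pow(Add(-4, y), 2)))
Mul(-1, Function('X')(Function('M')(-4, 5), 5)) = Mul(-1, Add(-3, Pow(Add(-4, Mul(-1, -4)), 2))) = Mul(-1, Add(-3, Pow(Add(-4, 4), 2))) = Mul(-1, Add(-3, Pow(0, 2))) = Mul(-1, Add(-3, 0)) = Mul(-1, -3) = 3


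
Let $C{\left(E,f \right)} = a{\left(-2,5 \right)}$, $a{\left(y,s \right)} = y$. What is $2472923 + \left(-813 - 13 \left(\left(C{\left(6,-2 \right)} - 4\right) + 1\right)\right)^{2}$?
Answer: $3032427$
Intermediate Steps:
$C{\left(E,f \right)} = -2$
$2472923 + \left(-813 - 13 \left(\left(C{\left(6,-2 \right)} - 4\right) + 1\right)\right)^{2} = 2472923 + \left(-813 - 13 \left(\left(-2 - 4\right) + 1\right)\right)^{2} = 2472923 + \left(-813 - 13 \left(-6 + 1\right)\right)^{2} = 2472923 + \left(-813 - -65\right)^{2} = 2472923 + \left(-813 + 65\right)^{2} = 2472923 + \left(-748\right)^{2} = 2472923 + 559504 = 3032427$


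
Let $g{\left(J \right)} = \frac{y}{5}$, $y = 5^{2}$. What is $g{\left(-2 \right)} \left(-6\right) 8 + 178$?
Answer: $-62$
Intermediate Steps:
$y = 25$
$g{\left(J \right)} = 5$ ($g{\left(J \right)} = \frac{25}{5} = 25 \cdot \frac{1}{5} = 5$)
$g{\left(-2 \right)} \left(-6\right) 8 + 178 = 5 \left(-6\right) 8 + 178 = \left(-30\right) 8 + 178 = -240 + 178 = -62$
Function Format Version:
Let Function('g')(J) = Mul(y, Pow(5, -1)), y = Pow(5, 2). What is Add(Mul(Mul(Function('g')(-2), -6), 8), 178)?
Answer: -62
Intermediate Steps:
y = 25
Function('g')(J) = 5 (Function('g')(J) = Mul(25, Pow(5, -1)) = Mul(25, Rational(1, 5)) = 5)
Add(Mul(Mul(Function('g')(-2), -6), 8), 178) = Add(Mul(Mul(5, -6), 8), 178) = Add(Mul(-30, 8), 178) = Add(-240, 178) = -62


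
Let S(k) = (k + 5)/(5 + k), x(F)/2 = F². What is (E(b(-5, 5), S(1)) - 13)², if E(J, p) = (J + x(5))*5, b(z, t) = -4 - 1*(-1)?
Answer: 49284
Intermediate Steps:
b(z, t) = -3 (b(z, t) = -4 + 1 = -3)
x(F) = 2*F²
S(k) = 1 (S(k) = (5 + k)/(5 + k) = 1)
E(J, p) = 250 + 5*J (E(J, p) = (J + 2*5²)*5 = (J + 2*25)*5 = (J + 50)*5 = (50 + J)*5 = 250 + 5*J)
(E(b(-5, 5), S(1)) - 13)² = ((250 + 5*(-3)) - 13)² = ((250 - 15) - 13)² = (235 - 13)² = 222² = 49284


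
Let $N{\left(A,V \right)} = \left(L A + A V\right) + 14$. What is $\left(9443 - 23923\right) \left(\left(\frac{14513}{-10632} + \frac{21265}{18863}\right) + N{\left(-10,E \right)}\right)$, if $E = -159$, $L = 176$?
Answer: $\frac{56713979144350}{25068927} \approx 2.2623 \cdot 10^{6}$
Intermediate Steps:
$N{\left(A,V \right)} = 14 + 176 A + A V$ ($N{\left(A,V \right)} = \left(176 A + A V\right) + 14 = 14 + 176 A + A V$)
$\left(9443 - 23923\right) \left(\left(\frac{14513}{-10632} + \frac{21265}{18863}\right) + N{\left(-10,E \right)}\right) = \left(9443 - 23923\right) \left(\left(\frac{14513}{-10632} + \frac{21265}{18863}\right) + \left(14 + 176 \left(-10\right) - -1590\right)\right) = - 14480 \left(\left(14513 \left(- \frac{1}{10632}\right) + 21265 \cdot \frac{1}{18863}\right) + \left(14 - 1760 + 1590\right)\right) = - 14480 \left(\left(- \frac{14513}{10632} + \frac{21265}{18863}\right) - 156\right) = - 14480 \left(- \frac{47669239}{200551416} - 156\right) = \left(-14480\right) \left(- \frac{31333690135}{200551416}\right) = \frac{56713979144350}{25068927}$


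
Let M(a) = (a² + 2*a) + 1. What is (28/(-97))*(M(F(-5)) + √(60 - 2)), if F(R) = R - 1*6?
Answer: -2800/97 - 28*√58/97 ≈ -31.064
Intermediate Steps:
F(R) = -6 + R (F(R) = R - 6 = -6 + R)
M(a) = 1 + a² + 2*a
(28/(-97))*(M(F(-5)) + √(60 - 2)) = (28/(-97))*((1 + (-6 - 5)² + 2*(-6 - 5)) + √(60 - 2)) = (28*(-1/97))*((1 + (-11)² + 2*(-11)) + √58) = -28*((1 + 121 - 22) + √58)/97 = -28*(100 + √58)/97 = -2800/97 - 28*√58/97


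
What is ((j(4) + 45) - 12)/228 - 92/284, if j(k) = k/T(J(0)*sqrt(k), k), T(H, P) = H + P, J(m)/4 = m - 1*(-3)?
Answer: -5059/28329 ≈ -0.17858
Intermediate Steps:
J(m) = 12 + 4*m (J(m) = 4*(m - 1*(-3)) = 4*(m + 3) = 4*(3 + m) = 12 + 4*m)
j(k) = k/(k + 12*sqrt(k)) (j(k) = k/((12 + 4*0)*sqrt(k) + k) = k/((12 + 0)*sqrt(k) + k) = k/(12*sqrt(k) + k) = k/(k + 12*sqrt(k)))
((j(4) + 45) - 12)/228 - 92/284 = ((4/(4 + 12*sqrt(4)) + 45) - 12)/228 - 92/284 = ((4/(4 + 12*2) + 45) - 12)*(1/228) - 92*1/284 = ((4/(4 + 24) + 45) - 12)*(1/228) - 23/71 = ((4/28 + 45) - 12)*(1/228) - 23/71 = ((4*(1/28) + 45) - 12)*(1/228) - 23/71 = ((1/7 + 45) - 12)*(1/228) - 23/71 = (316/7 - 12)*(1/228) - 23/71 = (232/7)*(1/228) - 23/71 = 58/399 - 23/71 = -5059/28329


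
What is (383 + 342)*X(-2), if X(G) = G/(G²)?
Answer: -725/2 ≈ -362.50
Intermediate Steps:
X(G) = 1/G (X(G) = G/G² = 1/G)
(383 + 342)*X(-2) = (383 + 342)/(-2) = 725*(-½) = -725/2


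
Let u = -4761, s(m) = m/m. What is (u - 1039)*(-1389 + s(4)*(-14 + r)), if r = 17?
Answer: 8038800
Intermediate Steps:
s(m) = 1
(u - 1039)*(-1389 + s(4)*(-14 + r)) = (-4761 - 1039)*(-1389 + 1*(-14 + 17)) = -5800*(-1389 + 1*3) = -5800*(-1389 + 3) = -5800*(-1386) = 8038800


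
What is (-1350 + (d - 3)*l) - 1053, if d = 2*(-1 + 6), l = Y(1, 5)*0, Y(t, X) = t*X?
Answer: -2403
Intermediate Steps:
Y(t, X) = X*t
l = 0 (l = (5*1)*0 = 5*0 = 0)
d = 10 (d = 2*5 = 10)
(-1350 + (d - 3)*l) - 1053 = (-1350 + (10 - 3)*0) - 1053 = (-1350 + 7*0) - 1053 = (-1350 + 0) - 1053 = -1350 - 1053 = -2403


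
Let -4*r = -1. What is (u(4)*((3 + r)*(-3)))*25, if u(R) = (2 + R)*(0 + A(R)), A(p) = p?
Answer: -5850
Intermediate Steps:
r = 1/4 (r = -1/4*(-1) = 1/4 ≈ 0.25000)
u(R) = R*(2 + R) (u(R) = (2 + R)*(0 + R) = (2 + R)*R = R*(2 + R))
(u(4)*((3 + r)*(-3)))*25 = ((4*(2 + 4))*((3 + 1/4)*(-3)))*25 = ((4*6)*((13/4)*(-3)))*25 = (24*(-39/4))*25 = -234*25 = -5850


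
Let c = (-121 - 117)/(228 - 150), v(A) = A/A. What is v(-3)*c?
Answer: -119/39 ≈ -3.0513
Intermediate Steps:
v(A) = 1
c = -119/39 (c = -238/78 = -238*1/78 = -119/39 ≈ -3.0513)
v(-3)*c = 1*(-119/39) = -119/39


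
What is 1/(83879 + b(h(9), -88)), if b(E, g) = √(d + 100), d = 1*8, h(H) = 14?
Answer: 83879/7035686533 - 6*√3/7035686533 ≈ 1.1920e-5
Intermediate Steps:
d = 8
b(E, g) = 6*√3 (b(E, g) = √(8 + 100) = √108 = 6*√3)
1/(83879 + b(h(9), -88)) = 1/(83879 + 6*√3)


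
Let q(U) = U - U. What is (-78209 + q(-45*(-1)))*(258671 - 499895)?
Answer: 18865887816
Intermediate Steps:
q(U) = 0
(-78209 + q(-45*(-1)))*(258671 - 499895) = (-78209 + 0)*(258671 - 499895) = -78209*(-241224) = 18865887816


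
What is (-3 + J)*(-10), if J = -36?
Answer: 390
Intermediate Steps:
(-3 + J)*(-10) = (-3 - 36)*(-10) = -39*(-10) = 390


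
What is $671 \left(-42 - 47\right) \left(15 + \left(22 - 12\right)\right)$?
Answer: $-1492975$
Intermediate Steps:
$671 \left(-42 - 47\right) \left(15 + \left(22 - 12\right)\right) = 671 \left(- 89 \left(15 + 10\right)\right) = 671 \left(\left(-89\right) 25\right) = 671 \left(-2225\right) = -1492975$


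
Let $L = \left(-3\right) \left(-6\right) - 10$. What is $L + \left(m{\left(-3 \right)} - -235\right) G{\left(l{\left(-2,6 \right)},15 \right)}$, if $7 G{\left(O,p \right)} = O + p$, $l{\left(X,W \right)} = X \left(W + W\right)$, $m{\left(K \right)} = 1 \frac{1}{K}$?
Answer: $- \frac{2056}{7} \approx -293.71$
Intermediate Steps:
$L = 8$ ($L = 18 - 10 = 8$)
$m{\left(K \right)} = \frac{1}{K}$
$l{\left(X,W \right)} = 2 W X$ ($l{\left(X,W \right)} = X 2 W = 2 W X$)
$G{\left(O,p \right)} = \frac{O}{7} + \frac{p}{7}$ ($G{\left(O,p \right)} = \frac{O + p}{7} = \frac{O}{7} + \frac{p}{7}$)
$L + \left(m{\left(-3 \right)} - -235\right) G{\left(l{\left(-2,6 \right)},15 \right)} = 8 + \left(\frac{1}{-3} - -235\right) \left(\frac{2 \cdot 6 \left(-2\right)}{7} + \frac{1}{7} \cdot 15\right) = 8 + \left(- \frac{1}{3} + 235\right) \left(\frac{1}{7} \left(-24\right) + \frac{15}{7}\right) = 8 + \frac{704 \left(- \frac{24}{7} + \frac{15}{7}\right)}{3} = 8 + \frac{704}{3} \left(- \frac{9}{7}\right) = 8 - \frac{2112}{7} = - \frac{2056}{7}$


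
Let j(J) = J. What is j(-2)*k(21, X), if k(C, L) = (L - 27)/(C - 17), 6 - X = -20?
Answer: ½ ≈ 0.50000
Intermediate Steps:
X = 26 (X = 6 - 1*(-20) = 6 + 20 = 26)
k(C, L) = (-27 + L)/(-17 + C)
j(-2)*k(21, X) = -2*(-27 + 26)/(-17 + 21) = -2*(-1)/4 = -(-1)/2 = -2*(-¼) = ½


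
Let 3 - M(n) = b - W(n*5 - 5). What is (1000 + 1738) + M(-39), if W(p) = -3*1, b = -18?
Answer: 2756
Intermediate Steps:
W(p) = -3
M(n) = 18 (M(n) = 3 - (-18 - 1*(-3)) = 3 - (-18 + 3) = 3 - 1*(-15) = 3 + 15 = 18)
(1000 + 1738) + M(-39) = (1000 + 1738) + 18 = 2738 + 18 = 2756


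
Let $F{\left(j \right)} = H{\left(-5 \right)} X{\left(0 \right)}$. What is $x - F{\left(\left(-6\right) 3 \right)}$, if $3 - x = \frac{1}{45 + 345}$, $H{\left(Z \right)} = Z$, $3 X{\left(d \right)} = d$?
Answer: $\frac{1169}{390} \approx 2.9974$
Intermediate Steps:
$X{\left(d \right)} = \frac{d}{3}$
$F{\left(j \right)} = 0$ ($F{\left(j \right)} = - 5 \cdot \frac{1}{3} \cdot 0 = \left(-5\right) 0 = 0$)
$x = \frac{1169}{390}$ ($x = 3 - \frac{1}{45 + 345} = 3 - \frac{1}{390} = \frac{1169}{390} \approx 2.9974$)
$x - F{\left(\left(-6\right) 3 \right)} = \frac{1169}{390} - 0 = \frac{1169}{390} + 0 = \frac{1169}{390}$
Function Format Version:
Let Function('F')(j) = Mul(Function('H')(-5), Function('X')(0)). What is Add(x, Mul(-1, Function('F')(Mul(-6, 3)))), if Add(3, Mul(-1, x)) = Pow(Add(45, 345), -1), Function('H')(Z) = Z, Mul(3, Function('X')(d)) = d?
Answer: Rational(1169, 390) ≈ 2.9974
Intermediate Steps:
Function('X')(d) = Mul(Rational(1, 3), d)
Function('F')(j) = 0 (Function('F')(j) = Mul(-5, Mul(Rational(1, 3), 0)) = Mul(-5, 0) = 0)
x = Rational(1169, 390) (x = Add(3, Mul(-1, Pow(Add(45, 345), -1))) = Add(3, Mul(-1, Pow(390, -1))) = Add(3, Mul(-1, Rational(1, 390))) = Add(3, Rational(-1, 390)) = Rational(1169, 390) ≈ 2.9974)
Add(x, Mul(-1, Function('F')(Mul(-6, 3)))) = Add(Rational(1169, 390), Mul(-1, 0)) = Add(Rational(1169, 390), 0) = Rational(1169, 390)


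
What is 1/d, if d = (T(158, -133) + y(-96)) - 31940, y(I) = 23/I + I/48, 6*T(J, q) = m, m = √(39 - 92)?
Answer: -98126560/3134382093531 - 512*I*√53/3134382093531 ≈ -3.1307e-5 - 1.1892e-9*I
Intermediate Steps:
m = I*√53 (m = √(-53) = I*√53 ≈ 7.2801*I)
T(J, q) = I*√53/6 (T(J, q) = (I*√53)/6 = I*√53/6)
y(I) = 23/I + I/48 (y(I) = 23/I + I*(1/48) = 23/I + I/48)
d = -3066455/96 + I*√53/6 (d = (I*√53/6 + (23/(-96) + (1/48)*(-96))) - 31940 = (I*√53/6 + (23*(-1/96) - 2)) - 31940 = (I*√53/6 + (-23/96 - 2)) - 31940 = (I*√53/6 - 215/96) - 31940 = (-215/96 + I*√53/6) - 31940 = -3066455/96 + I*√53/6 ≈ -31942.0 + 1.2134*I)
1/d = 1/(-3066455/96 + I*√53/6)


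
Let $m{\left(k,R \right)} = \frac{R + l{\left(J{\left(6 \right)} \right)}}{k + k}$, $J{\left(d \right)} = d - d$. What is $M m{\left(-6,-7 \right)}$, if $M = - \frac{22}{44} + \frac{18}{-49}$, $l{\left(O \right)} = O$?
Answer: $- \frac{85}{168} \approx -0.50595$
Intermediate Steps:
$J{\left(d \right)} = 0$
$M = - \frac{85}{98}$ ($M = \left(-22\right) \frac{1}{44} + 18 \left(- \frac{1}{49}\right) = - \frac{1}{2} - \frac{18}{49} = - \frac{85}{98} \approx -0.86735$)
$m{\left(k,R \right)} = \frac{R}{2 k}$ ($m{\left(k,R \right)} = \frac{R + 0}{k + k} = \frac{R}{2 k}$)
$M m{\left(-6,-7 \right)} = - \frac{85 \cdot \frac{1}{2} \left(-7\right) \frac{1}{-6}}{98} = - \frac{85 \cdot \frac{1}{2} \left(-7\right) \left(- \frac{1}{6}\right)}{98} = \left(- \frac{85}{98}\right) \frac{7}{12} = - \frac{85}{168}$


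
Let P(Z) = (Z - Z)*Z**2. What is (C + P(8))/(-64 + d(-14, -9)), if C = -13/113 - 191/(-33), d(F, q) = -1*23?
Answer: -21154/324423 ≈ -0.065205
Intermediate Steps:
d(F, q) = -23
C = 21154/3729 (C = -13*1/113 - 191*(-1/33) = -13/113 + 191/33 = 21154/3729 ≈ 5.6728)
P(Z) = 0 (P(Z) = 0*Z**2 = 0)
(C + P(8))/(-64 + d(-14, -9)) = (21154/3729 + 0)/(-64 - 23) = (21154/3729)/(-87) = (21154/3729)*(-1/87) = -21154/324423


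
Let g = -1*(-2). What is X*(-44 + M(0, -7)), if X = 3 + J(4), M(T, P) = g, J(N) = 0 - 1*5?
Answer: 84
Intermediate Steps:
g = 2
J(N) = -5 (J(N) = 0 - 5 = -5)
M(T, P) = 2
X = -2 (X = 3 - 5 = -2)
X*(-44 + M(0, -7)) = -2*(-44 + 2) = -2*(-42) = 84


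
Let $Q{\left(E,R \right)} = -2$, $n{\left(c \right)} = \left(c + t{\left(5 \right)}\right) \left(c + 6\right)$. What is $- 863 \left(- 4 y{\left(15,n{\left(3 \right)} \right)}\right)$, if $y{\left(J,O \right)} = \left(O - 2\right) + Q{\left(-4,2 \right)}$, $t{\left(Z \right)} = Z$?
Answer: $234736$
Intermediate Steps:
$n{\left(c \right)} = \left(5 + c\right) \left(6 + c\right)$ ($n{\left(c \right)} = \left(c + 5\right) \left(c + 6\right) = \left(5 + c\right) \left(6 + c\right)$)
$y{\left(J,O \right)} = -4 + O$ ($y{\left(J,O \right)} = \left(O - 2\right) - 2 = \left(-2 + O\right) - 2 = -4 + O$)
$- 863 \left(- 4 y{\left(15,n{\left(3 \right)} \right)}\right) = - 863 \left(- 4 \left(-4 + \left(30 + 3^{2} + 11 \cdot 3\right)\right)\right) = - 863 \left(- 4 \left(-4 + \left(30 + 9 + 33\right)\right)\right) = - 863 \left(- 4 \left(-4 + 72\right)\right) = - 863 \left(\left(-4\right) 68\right) = \left(-863\right) \left(-272\right) = 234736$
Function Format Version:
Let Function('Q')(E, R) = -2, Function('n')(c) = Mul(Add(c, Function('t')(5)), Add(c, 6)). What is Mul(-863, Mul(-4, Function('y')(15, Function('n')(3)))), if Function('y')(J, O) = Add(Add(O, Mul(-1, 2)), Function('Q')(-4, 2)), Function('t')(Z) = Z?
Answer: 234736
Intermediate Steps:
Function('n')(c) = Mul(Add(5, c), Add(6, c)) (Function('n')(c) = Mul(Add(c, 5), Add(c, 6)) = Mul(Add(5, c), Add(6, c)))
Function('y')(J, O) = Add(-4, O) (Function('y')(J, O) = Add(Add(O, Mul(-1, 2)), -2) = Add(Add(O, -2), -2) = Add(Add(-2, O), -2) = Add(-4, O))
Mul(-863, Mul(-4, Function('y')(15, Function('n')(3)))) = Mul(-863, Mul(-4, Add(-4, Add(30, Pow(3, 2), Mul(11, 3))))) = Mul(-863, Mul(-4, Add(-4, Add(30, 9, 33)))) = Mul(-863, Mul(-4, Add(-4, 72))) = Mul(-863, Mul(-4, 68)) = Mul(-863, -272) = 234736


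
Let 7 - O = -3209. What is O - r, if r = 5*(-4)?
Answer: 3236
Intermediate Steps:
O = 3216 (O = 7 - 1*(-3209) = 7 + 3209 = 3216)
r = -20
O - r = 3216 - 1*(-20) = 3216 + 20 = 3236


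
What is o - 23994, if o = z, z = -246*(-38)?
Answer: -14646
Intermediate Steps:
z = 9348
o = 9348
o - 23994 = 9348 - 23994 = -14646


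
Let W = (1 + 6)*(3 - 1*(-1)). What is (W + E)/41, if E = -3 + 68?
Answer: 93/41 ≈ 2.2683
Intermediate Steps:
E = 65
W = 28 (W = 7*(3 + 1) = 7*4 = 28)
(W + E)/41 = (28 + 65)/41 = 93*(1/41) = 93/41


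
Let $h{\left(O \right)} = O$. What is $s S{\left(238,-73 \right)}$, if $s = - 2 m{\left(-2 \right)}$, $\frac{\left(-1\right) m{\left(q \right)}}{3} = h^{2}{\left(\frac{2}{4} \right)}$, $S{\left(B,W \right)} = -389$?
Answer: $- \frac{1167}{2} \approx -583.5$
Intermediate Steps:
$m{\left(q \right)} = - \frac{3}{4}$ ($m{\left(q \right)} = - 3 \left(\frac{2}{4}\right)^{2} = - 3 \left(2 \cdot \frac{1}{4}\right)^{2} = - \frac{3}{4}$)
$s = \frac{3}{2}$ ($s = \left(-2\right) \left(- \frac{3}{4}\right) = \frac{3}{2} \approx 1.5$)
$s S{\left(238,-73 \right)} = \frac{3}{2} \left(-389\right) = - \frac{1167}{2}$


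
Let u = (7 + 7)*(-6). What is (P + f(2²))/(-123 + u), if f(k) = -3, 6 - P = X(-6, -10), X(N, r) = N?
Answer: -1/23 ≈ -0.043478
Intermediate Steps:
P = 12 (P = 6 - 1*(-6) = 6 + 6 = 12)
u = -84 (u = 14*(-6) = -84)
(P + f(2²))/(-123 + u) = (12 - 3)/(-123 - 84) = 9/(-207) = -1/207*9 = -1/23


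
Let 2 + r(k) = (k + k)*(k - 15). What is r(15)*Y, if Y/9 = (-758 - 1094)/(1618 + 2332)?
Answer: 16668/1975 ≈ 8.4395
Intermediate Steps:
r(k) = -2 + 2*k*(-15 + k) (r(k) = -2 + (k + k)*(k - 15) = -2 + (2*k)*(-15 + k) = -2 + 2*k*(-15 + k))
Y = -8334/1975 (Y = 9*((-758 - 1094)/(1618 + 2332)) = 9*(-1852/3950) = 9*(-1852*1/3950) = 9*(-926/1975) = -8334/1975 ≈ -4.2197)
r(15)*Y = (-2 - 30*15 + 2*15²)*(-8334/1975) = (-2 - 450 + 2*225)*(-8334/1975) = (-2 - 450 + 450)*(-8334/1975) = -2*(-8334/1975) = 16668/1975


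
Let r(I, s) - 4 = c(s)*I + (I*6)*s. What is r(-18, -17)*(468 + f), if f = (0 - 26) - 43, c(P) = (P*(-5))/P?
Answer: 770070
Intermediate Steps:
c(P) = -5 (c(P) = (-5*P)/P = -5)
f = -69 (f = -26 - 43 = -69)
r(I, s) = 4 - 5*I + 6*I*s (r(I, s) = 4 + (-5*I + (I*6)*s) = 4 + (-5*I + (6*I)*s) = 4 + (-5*I + 6*I*s) = 4 - 5*I + 6*I*s)
r(-18, -17)*(468 + f) = (4 - 5*(-18) + 6*(-18)*(-17))*(468 - 69) = (4 + 90 + 1836)*399 = 1930*399 = 770070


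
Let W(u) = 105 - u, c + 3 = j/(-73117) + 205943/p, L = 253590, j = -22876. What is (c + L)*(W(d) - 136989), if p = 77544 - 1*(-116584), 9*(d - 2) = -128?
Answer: -6107390365917227891/175959384 ≈ -3.4709e+10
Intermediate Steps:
d = -110/9 (d = 2 + (1/9)*(-128) = 2 - 128/9 = -110/9 ≈ -12.222)
p = 194128 (p = 77544 + 116584 = 194128)
c = -2098487679/1290368816 (c = -3 + (-22876/(-73117) + 205943/194128) = -3 + (-22876*(-1/73117) + 205943*(1/194128)) = -3 + (22876/73117 + 205943/194128) = -3 + 1772618769/1290368816 = -2098487679/1290368816 ≈ -1.6263)
(c + L)*(W(d) - 136989) = (-2098487679/1290368816 + 253590)*((105 - 1*(-110/9)) - 136989) = 327222529561761*((105 + 110/9) - 136989)/1290368816 = 327222529561761*(1055/9 - 136989)/1290368816 = (327222529561761/1290368816)*(-1231846/9) = -6107390365917227891/175959384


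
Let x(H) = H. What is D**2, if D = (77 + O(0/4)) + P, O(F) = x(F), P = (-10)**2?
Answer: 31329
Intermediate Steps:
P = 100
O(F) = F
D = 177 (D = (77 + 0/4) + 100 = (77 + 0*(1/4)) + 100 = (77 + 0) + 100 = 77 + 100 = 177)
D**2 = 177**2 = 31329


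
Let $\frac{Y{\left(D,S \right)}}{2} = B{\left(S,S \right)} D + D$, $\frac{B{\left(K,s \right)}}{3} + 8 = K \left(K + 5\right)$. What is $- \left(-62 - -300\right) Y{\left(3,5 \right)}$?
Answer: $-181356$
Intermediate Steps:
$B{\left(K,s \right)} = -24 + 3 K \left(5 + K\right)$ ($B{\left(K,s \right)} = -24 + 3 K \left(K + 5\right) = -24 + 3 K \left(5 + K\right)$)
$Y{\left(D,S \right)} = 2 D + 2 D \left(-24 + 3 S^{2} + 15 S\right)$ ($Y{\left(D,S \right)} = 2 \left(\left(-24 + 3 S^{2} + 15 S\right) D + D\right) = 2 \left(D \left(-24 + 3 S^{2} + 15 S\right) + D\right) = 2 \left(D + D \left(-24 + 3 S^{2} + 15 S\right)\right) = 2 D + 2 D \left(-24 + 3 S^{2} + 15 S\right)$)
$- \left(-62 - -300\right) Y{\left(3,5 \right)} = - \left(-62 - -300\right) 2 \cdot 3 \left(-23 + 3 \cdot 5^{2} + 15 \cdot 5\right) = - \left(-62 + 300\right) 2 \cdot 3 \left(-23 + 3 \cdot 25 + 75\right) = - 238 \cdot 2 \cdot 3 \left(-23 + 75 + 75\right) = - 238 \cdot 2 \cdot 3 \cdot 127 = - 238 \cdot 762 = \left(-1\right) 181356 = -181356$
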